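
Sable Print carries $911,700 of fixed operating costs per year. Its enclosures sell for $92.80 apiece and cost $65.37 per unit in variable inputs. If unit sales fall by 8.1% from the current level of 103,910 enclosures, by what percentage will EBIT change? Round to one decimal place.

-11.9%

Total contribution margin = 103,910 × $27.43 = $2,850,251.30.
Subtracting fixed costs: EBIT = $2,850,251.30 − $911,700 = $1,938,551.30.
Degree of operating leverage = $2,850,251.30 / $1,938,551.30 = 1.4703.
Operating income changes by 1.4703 × -8.1% = -11.9%.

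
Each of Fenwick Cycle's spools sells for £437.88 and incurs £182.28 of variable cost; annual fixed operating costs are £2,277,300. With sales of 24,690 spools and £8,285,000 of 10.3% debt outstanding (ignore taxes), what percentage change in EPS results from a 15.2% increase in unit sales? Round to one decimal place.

+30.2%

At 24,690 units, contribution = 24,690 × £255.60 = £6,310,764.00.
EBIT = £6,310,764.00 − £2,277,300 = £4,033,464.00.
Interest = £853,355.00, so EBIT − I = £3,180,109.00.
Degree of combined leverage = contribution ÷ (EBIT − I) = £6,310,764.00 ÷ £3,180,109.00 = 1.9844.
%ΔEPS = DCL × %ΔSales = 1.9844 × +15.2% = +30.2%.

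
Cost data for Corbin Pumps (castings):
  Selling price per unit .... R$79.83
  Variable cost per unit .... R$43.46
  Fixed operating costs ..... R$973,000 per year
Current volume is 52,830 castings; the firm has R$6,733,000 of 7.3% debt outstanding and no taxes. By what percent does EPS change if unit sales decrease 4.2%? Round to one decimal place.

-17.7%

Contribution at this volume is 52,830 × R$36.37 = R$1,921,427.10.
EBIT = R$1,921,427.10 − R$973,000 = R$948,427.10.
Interest = R$491,509.00, so EBIT − I = R$456,918.10.
DCL = total CM / (EBIT − I) = R$1,921,427.10 / R$456,918.10 = 4.2052.
EPS therefore changes by 4.2052 × (-4.2%) = -17.7%.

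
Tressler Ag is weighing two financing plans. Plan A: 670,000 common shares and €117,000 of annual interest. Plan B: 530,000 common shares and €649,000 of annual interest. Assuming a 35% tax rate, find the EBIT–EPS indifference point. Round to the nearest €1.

€2,663,000

Set EPS_A = EPS_B: (EBIT − €117,000)(1 − 0.35) ÷ 670,000 = (EBIT − €649,000)(1 − 0.35) ÷ 530,000.
The (1 − t) factor cancels: (EBIT − 117,000) × 530,000 = (EBIT − 649,000) × 670,000.
Solving, EBIT = (649,000·670,000 − 117,000·530,000) / (670,000 − 530,000) = 372,820,000,000 / 140,000 = 2,663,000.00.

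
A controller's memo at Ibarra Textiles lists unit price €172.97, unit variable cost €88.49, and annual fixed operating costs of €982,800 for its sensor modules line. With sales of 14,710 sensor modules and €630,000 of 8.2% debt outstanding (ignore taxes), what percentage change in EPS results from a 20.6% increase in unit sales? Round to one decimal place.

+122.9%

Contribution at this volume is 14,710 × €84.48 = €1,242,700.80.
Operating income = contribution − fixed costs = €1,242,700.80 − €982,800 = €259,900.80.
Interest = €51,660.00, so EBIT − I = €208,240.80.
Degree of combined leverage = contribution ÷ (EBIT − I) = €1,242,700.80 ÷ €208,240.80 = 5.9676.
%ΔEPS = DCL × %ΔSales = 5.9676 × +20.6% = +122.9%.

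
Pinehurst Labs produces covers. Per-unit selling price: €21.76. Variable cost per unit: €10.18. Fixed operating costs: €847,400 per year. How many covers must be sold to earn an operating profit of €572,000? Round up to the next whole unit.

122,574 covers

Contribution margin per unit = €21.76 − €10.18 = €11.58.
Units = (FC + target) / CM = (€847,400 + €572,000) / €11.58 = 122,573.40, so 122,574 covers.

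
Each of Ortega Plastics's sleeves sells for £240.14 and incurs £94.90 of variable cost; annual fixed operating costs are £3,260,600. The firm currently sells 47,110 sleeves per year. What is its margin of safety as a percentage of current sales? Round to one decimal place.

Each unit contributes £240.14 − £94.90 = £145.24. Break-even units = £3,260,600 ÷ £145.24 = 22,449.74; break-even revenue = 22,449.74 × £240.14 = £5,391,080.17.
Current sales = 47,110 × £240.14 = £11,312,995.40.
Margin of safety = (£11,312,995.40 − £5,391,080.17) ÷ £11,312,995.40 = 52.3%.

52.3%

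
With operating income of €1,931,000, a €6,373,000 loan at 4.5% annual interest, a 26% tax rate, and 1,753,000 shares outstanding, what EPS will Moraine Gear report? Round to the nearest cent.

€0.69

Pre-tax income = €1,931,000 − €286,785.00 = €1,644,215.00.
Net income = €1,644,215.00 × (1 − 0.26) = €1,216,719.10.
Per share: €1,216,719.10 / 1,753,000 shares = €0.69.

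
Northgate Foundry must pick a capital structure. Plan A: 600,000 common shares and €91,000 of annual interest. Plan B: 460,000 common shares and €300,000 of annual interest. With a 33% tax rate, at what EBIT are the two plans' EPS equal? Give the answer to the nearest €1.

€986,714

At indifference, (EBIT − 91,000)(1 − t)/600,000 = (EBIT − 300,000)(1 − t)/460,000.
The (1 − t) factor cancels: (EBIT − 91,000) × 460,000 = (EBIT − 300,000) × 600,000.
EBIT × (600,000 − 460,000) = 300,000 × 600,000 − 91,000 × 460,000 = 138,140,000,000, so EBIT = 138,140,000,000 ÷ 140,000 = 986,714.29.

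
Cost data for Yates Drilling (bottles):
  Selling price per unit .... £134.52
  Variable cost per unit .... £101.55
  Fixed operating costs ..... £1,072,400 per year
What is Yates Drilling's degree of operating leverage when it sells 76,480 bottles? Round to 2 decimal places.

At 76,480 units, contribution = 76,480 × £32.97 = £2,521,545.60.
Subtracting fixed costs: EBIT = £2,521,545.60 − £1,072,400 = £1,449,145.60.
So DOL = total CM / EBIT = £2,521,545.60 / £1,449,145.60 = 1.7400.

1.74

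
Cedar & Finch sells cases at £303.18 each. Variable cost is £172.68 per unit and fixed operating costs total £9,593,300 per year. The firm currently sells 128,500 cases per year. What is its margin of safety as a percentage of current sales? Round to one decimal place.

42.8%

Contribution margin per unit = £303.18 − £172.68 = £130.50. Break-even units = £9,593,300 ÷ £130.50 = 73,511.88; break-even revenue = 73,511.88 × £303.18 = £22,287,330.99.
Current sales = 128,500 × £303.18 = £38,958,630.00.
Margin of safety = (£38,958,630.00 − £22,287,330.99) ÷ £38,958,630.00 = 42.8%.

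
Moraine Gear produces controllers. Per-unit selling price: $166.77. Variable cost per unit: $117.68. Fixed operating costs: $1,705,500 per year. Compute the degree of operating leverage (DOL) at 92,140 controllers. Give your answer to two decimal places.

Total contribution margin = 92,140 × $49.09 = $4,523,152.60.
Operating income = contribution − fixed costs = $4,523,152.60 − $1,705,500 = $2,817,652.60.
So DOL = total CM / EBIT = $4,523,152.60 / $2,817,652.60 = 1.6053.

1.61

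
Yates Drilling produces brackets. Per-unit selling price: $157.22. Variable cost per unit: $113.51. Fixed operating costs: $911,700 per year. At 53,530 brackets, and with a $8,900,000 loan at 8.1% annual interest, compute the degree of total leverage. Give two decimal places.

Total contribution margin = 53,530 × $43.71 = $2,339,796.30.
Operating income = contribution − fixed costs = $2,339,796.30 − $911,700 = $1,428,096.30. Interest = $720,900.00.
DOL = $2,339,796.30 ÷ $1,428,096.30 = 1.6384; DFL = $1,428,096.30 ÷ $707,196.30 = 2.0194.
DCL = DOL × DFL = 1.6384 × 2.0194 = 3.3086.

3.31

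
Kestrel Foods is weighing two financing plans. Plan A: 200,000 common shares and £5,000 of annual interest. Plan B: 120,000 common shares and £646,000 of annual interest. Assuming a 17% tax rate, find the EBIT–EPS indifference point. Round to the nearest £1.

At indifference, (EBIT − 5,000)(1 − t)/200,000 = (EBIT − 646,000)(1 − t)/120,000.
Cancelling (1 − t) and cross-multiplying: 120,000·(EBIT − 5,000) = 200,000·(EBIT − 646,000).
Solving, EBIT = (646,000·200,000 − 5,000·120,000) / (200,000 − 120,000) = 128,600,000,000 / 80,000 = 1,607,500.00.

£1,607,500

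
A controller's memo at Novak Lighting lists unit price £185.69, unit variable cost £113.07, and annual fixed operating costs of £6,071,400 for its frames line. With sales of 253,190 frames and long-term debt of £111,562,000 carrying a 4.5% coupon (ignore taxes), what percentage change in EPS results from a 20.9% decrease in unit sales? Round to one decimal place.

-52.7%

Contribution at this volume is 253,190 × £72.62 = £18,386,657.80.
Subtracting fixed costs: EBIT = £18,386,657.80 − £6,071,400 = £12,315,257.80.
Interest = £5,020,290.00, so EBIT − I = £7,294,967.80.
Degree of combined leverage = contribution ÷ (EBIT − I) = £18,386,657.80 ÷ £7,294,967.80 = 2.5205.
EPS therefore changes by 2.5205 × (-20.9%) = -52.7%.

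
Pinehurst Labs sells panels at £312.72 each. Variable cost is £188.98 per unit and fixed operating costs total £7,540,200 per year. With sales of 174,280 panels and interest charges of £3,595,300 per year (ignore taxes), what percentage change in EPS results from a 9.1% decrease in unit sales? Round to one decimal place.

-18.8%

At 174,280 units, contribution = 174,280 × £123.74 = £21,565,407.20.
Subtracting fixed costs: EBIT = £21,565,407.20 − £7,540,200 = £14,025,207.20.
Interest = £3,595,300.00, so EBIT − I = £10,429,907.20.
Degree of combined leverage = contribution ÷ (EBIT − I) = £21,565,407.20 ÷ £10,429,907.20 = 2.0677.
%ΔEPS = DCL × %ΔSales = 2.0677 × -9.1% = -18.8%.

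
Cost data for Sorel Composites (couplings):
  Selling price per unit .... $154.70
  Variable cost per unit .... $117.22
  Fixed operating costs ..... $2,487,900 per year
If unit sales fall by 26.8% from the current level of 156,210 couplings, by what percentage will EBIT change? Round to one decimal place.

-46.6%

Total contribution margin = 156,210 × $37.48 = $5,854,750.80.
EBIT = $5,854,750.80 − $2,487,900 = $3,366,850.80.
DOL = contribution ÷ EBIT = $5,854,750.80 ÷ $3,366,850.80 = 1.7389.
%ΔEBIT = DOL × %ΔSales = 1.7389 × -26.8% = -46.6%.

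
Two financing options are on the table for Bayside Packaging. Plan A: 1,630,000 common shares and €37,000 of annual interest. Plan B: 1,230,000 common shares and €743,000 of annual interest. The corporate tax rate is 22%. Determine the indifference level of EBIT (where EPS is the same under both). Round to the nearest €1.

Set EPS_A = EPS_B: (EBIT − €37,000)(1 − 0.22) ÷ 1,630,000 = (EBIT − €743,000)(1 − 0.22) ÷ 1,230,000.
The (1 − t) factor cancels: (EBIT − 37,000) × 1,230,000 = (EBIT − 743,000) × 1,630,000.
EBIT × (1,630,000 − 1,230,000) = 743,000 × 1,630,000 − 37,000 × 1,230,000 = 1,165,580,000,000, so EBIT = 1,165,580,000,000 ÷ 400,000 = 2,913,950.00.

€2,913,950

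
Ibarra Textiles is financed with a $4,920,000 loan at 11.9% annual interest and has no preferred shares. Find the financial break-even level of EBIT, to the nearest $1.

Annual interest = 11.9% × $4,920,000 = $585,480.00.
Without preferred stock the financial break-even is simply EBIT = interest = $585,480.00.

$585,480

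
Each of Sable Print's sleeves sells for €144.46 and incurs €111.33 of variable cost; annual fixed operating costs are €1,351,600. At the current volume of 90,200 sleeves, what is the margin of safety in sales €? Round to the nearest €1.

€7,136,777

Contribution margin per unit = €144.46 − €111.33 = €33.13. Break-even units = €1,351,600 ÷ €33.13 = 40,796.86; break-even revenue = 40,796.86 × €144.46 = €5,893,514.52.
Current sales = 90,200 × €144.46 = €13,030,292.00.
Margin of safety = €13,030,292.00 − €5,893,514.52 = €7,136,777.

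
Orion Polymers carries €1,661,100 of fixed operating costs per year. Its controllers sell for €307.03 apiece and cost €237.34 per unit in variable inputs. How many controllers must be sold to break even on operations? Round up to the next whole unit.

23,836 controllers

Each unit contributes €307.03 − €237.34 = €69.69.
Break-even volume = fixed costs ÷ CM per unit = €1,661,100 ÷ €69.69 = 23,835.56, so 23,836 controllers.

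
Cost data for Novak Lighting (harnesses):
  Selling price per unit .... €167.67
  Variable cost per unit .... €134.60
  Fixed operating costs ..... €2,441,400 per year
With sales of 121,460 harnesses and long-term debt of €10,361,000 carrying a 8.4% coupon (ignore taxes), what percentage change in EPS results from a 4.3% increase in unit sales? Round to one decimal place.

+24.5%

At 121,460 units, contribution = 121,460 × €33.07 = €4,016,682.20.
Subtracting fixed costs: EBIT = €4,016,682.20 − €2,441,400 = €1,575,282.20.
After interest of €870,324.00, pre-tax earnings = €704,958.20.
DCL = total CM / (EBIT − I) = €4,016,682.20 / €704,958.20 = 5.6978.
EPS therefore changes by 5.6978 × (+4.3%) = +24.5%.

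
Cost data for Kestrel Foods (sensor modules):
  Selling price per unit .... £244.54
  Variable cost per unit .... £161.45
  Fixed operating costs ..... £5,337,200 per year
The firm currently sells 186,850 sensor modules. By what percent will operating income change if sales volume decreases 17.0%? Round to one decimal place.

-25.9%

Contribution at this volume is 186,850 × £83.09 = £15,525,366.50.
Subtracting fixed costs: EBIT = £15,525,366.50 − £5,337,200 = £10,188,166.50.
So DOL = total CM / EBIT = £15,525,366.50 / £10,188,166.50 = 1.5239.
%ΔEBIT = DOL × %ΔSales = 1.5239 × -17.0% = -25.9%.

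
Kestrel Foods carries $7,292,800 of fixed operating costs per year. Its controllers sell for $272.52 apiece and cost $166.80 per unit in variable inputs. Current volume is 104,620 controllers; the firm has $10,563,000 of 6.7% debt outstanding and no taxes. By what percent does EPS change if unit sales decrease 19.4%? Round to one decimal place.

-70.1%

Contribution at this volume is 104,620 × $105.72 = $11,060,426.40.
Operating income = contribution − fixed costs = $11,060,426.40 − $7,292,800 = $3,767,626.40.
Interest = $707,721.00, so EBIT − I = $3,059,905.40.
Degree of combined leverage = contribution ÷ (EBIT − I) = $11,060,426.40 ÷ $3,059,905.40 = 3.6146.
%ΔEPS = DCL × %ΔSales = 3.6146 × -19.4% = -70.1%.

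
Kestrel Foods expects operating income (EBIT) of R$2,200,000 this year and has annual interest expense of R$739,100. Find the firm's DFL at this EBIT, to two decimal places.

Interest = R$739,100.00.
Degree of financial leverage = EBIT / (EBIT − interest) = R$2,200,000 / R$1,460,900.00 = 1.5059.

1.51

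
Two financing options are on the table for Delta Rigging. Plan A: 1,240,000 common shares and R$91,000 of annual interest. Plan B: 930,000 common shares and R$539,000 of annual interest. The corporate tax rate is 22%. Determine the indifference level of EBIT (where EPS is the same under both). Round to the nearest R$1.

R$1,883,000

Set EPS_A = EPS_B: (EBIT − R$91,000)(1 − 0.22) ÷ 1,240,000 = (EBIT − R$539,000)(1 − 0.22) ÷ 930,000.
Cancelling (1 − t) and cross-multiplying: 930,000·(EBIT − 91,000) = 1,240,000·(EBIT − 539,000).
Solving, EBIT = (539,000·1,240,000 − 91,000·930,000) / (1,240,000 − 930,000) = 583,730,000,000 / 310,000 = 1,883,000.00.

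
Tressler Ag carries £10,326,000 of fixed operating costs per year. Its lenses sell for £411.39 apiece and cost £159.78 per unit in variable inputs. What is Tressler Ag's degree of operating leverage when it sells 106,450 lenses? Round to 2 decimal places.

Contribution at this volume is 106,450 × £251.61 = £26,783,884.50.
Operating income = contribution − fixed costs = £26,783,884.50 − £10,326,000 = £16,457,884.50.
Degree of operating leverage = £26,783,884.50 / £16,457,884.50 = 1.6274.

1.63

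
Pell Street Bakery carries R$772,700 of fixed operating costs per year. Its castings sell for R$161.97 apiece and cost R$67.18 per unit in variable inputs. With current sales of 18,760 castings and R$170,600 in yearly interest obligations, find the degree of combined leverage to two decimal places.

2.13

Contribution at this volume is 18,760 × R$94.79 = R$1,778,260.40.
EBIT = R$1,778,260.40 − R$772,700 = R$1,005,560.40. Interest = R$170,600.00.
DOL = R$1,778,260.40 ÷ R$1,005,560.40 = 1.7684; DFL = R$1,005,560.40 ÷ R$834,960.40 = 1.2043.
DCL = DOL × DFL = 1.7684 × 1.2043 = 2.1297.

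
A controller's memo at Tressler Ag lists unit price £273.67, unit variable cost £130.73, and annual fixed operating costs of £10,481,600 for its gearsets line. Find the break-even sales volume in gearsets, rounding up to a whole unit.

Unit CM = price − variable cost = £273.67 − £130.73 = £142.94.
Break-even volume = fixed costs ÷ CM per unit = £10,481,600 ÷ £142.94 = 73,328.67, so 73,329 gearsets.

73,329 gearsets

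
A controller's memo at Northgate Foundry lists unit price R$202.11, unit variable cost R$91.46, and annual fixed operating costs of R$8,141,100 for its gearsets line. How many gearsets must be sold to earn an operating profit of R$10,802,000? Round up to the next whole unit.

Contribution margin per unit = R$202.11 − R$91.46 = R$110.65.
Units = (FC + target) / CM = (R$8,141,100 + R$10,802,000) / R$110.65 = 171,198.37, so 171,199 gearsets.

171,199 gearsets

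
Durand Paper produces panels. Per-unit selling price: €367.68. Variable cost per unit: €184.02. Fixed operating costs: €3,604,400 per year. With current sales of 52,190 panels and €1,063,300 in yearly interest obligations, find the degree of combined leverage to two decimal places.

1.95

Total contribution margin = 52,190 × €183.66 = €9,585,215.40.
Subtracting fixed costs: EBIT = €9,585,215.40 − €3,604,400 = €5,980,815.40. Interest = €1,063,300.00, so EBIT − I = €4,917,515.40.
Degree of total leverage = total CM / (EBIT − interest) = €9,585,215.40 / €4,917,515.40 = 1.9492.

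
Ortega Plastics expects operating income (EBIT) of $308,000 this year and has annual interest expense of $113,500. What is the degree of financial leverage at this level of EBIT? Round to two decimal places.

Interest = $113,500.00.
Degree of financial leverage = EBIT / (EBIT − interest) = $308,000 / $194,500.00 = 1.5835.

1.58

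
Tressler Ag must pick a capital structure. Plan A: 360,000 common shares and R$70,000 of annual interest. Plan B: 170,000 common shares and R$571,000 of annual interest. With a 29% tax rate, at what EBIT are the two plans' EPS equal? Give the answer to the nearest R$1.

Set EPS_A = EPS_B: (EBIT − R$70,000)(1 − 0.29) ÷ 360,000 = (EBIT − R$571,000)(1 − 0.29) ÷ 170,000.
Cancelling (1 − t) and cross-multiplying: 170,000·(EBIT − 70,000) = 360,000·(EBIT − 571,000).
Solving, EBIT = (571,000·360,000 − 70,000·170,000) / (360,000 − 170,000) = 193,660,000,000 / 190,000 = 1,019,263.16.

R$1,019,263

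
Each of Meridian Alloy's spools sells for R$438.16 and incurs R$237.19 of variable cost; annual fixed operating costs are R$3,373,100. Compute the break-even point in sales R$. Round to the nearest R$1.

CM per unit = R$438.16 − R$237.19 = R$200.97; CM ratio = R$200.97 / R$438.16 = 0.4587.
Break-even sales = FC ÷ CM ratio = R$3,373,100 × R$438.16 / R$200.97 = R$7,354,120.

R$7,354,120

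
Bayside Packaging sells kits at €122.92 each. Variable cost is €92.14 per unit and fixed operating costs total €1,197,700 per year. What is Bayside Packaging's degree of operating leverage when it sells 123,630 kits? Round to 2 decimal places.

1.46

Contribution at this volume is 123,630 × €30.78 = €3,805,331.40.
EBIT = €3,805,331.40 − €1,197,700 = €2,607,631.40.
Degree of operating leverage = €3,805,331.40 / €2,607,631.40 = 1.4593.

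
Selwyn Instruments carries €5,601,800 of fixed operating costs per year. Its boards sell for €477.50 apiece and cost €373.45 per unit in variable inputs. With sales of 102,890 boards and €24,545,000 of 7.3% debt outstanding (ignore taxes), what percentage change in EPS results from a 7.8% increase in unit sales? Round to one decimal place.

Total contribution margin = 102,890 × €104.05 = €10,705,704.50.
EBIT = €10,705,704.50 − €5,601,800 = €5,103,904.50.
After interest of €1,791,785.00, pre-tax earnings = €3,312,119.50.
Degree of combined leverage = contribution ÷ (EBIT − I) = €10,705,704.50 ÷ €3,312,119.50 = 3.2323.
EPS therefore changes by 3.2323 × (+7.8%) = +25.2%.

+25.2%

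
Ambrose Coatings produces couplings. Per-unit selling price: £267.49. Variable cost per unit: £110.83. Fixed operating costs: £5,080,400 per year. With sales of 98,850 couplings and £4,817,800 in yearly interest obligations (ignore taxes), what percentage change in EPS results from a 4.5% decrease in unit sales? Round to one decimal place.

-12.5%

Contribution at this volume is 98,850 × £156.66 = £15,485,841.00.
Subtracting fixed costs: EBIT = £15,485,841.00 − £5,080,400 = £10,405,441.00.
Interest = £4,817,800.00, so EBIT − I = £5,587,641.00.
DCL = total CM / (EBIT − I) = £15,485,841.00 / £5,587,641.00 = 2.7714.
%ΔEPS = DCL × %ΔSales = 2.7714 × -4.5% = -12.5%.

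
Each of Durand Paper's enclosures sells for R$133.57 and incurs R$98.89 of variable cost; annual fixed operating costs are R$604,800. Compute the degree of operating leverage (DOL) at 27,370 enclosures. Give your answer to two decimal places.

2.76

Contribution at this volume is 27,370 × R$34.68 = R$949,191.60.
Operating income = contribution − fixed costs = R$949,191.60 − R$604,800 = R$344,391.60.
So DOL = total CM / EBIT = R$949,191.60 / R$344,391.60 = 2.7561.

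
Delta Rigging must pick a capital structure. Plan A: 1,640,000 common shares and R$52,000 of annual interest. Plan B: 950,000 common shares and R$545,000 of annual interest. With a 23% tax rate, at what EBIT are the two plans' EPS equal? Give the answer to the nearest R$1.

R$1,223,768

Set EPS_A = EPS_B: (EBIT − R$52,000)(1 − 0.23) ÷ 1,640,000 = (EBIT − R$545,000)(1 − 0.23) ÷ 950,000.
The (1 − t) factor cancels: (EBIT − 52,000) × 950,000 = (EBIT − 545,000) × 1,640,000.
EBIT × (1,640,000 − 950,000) = 545,000 × 1,640,000 − 52,000 × 950,000 = 844,400,000,000, so EBIT = 844,400,000,000 ÷ 690,000 = 1,223,768.12.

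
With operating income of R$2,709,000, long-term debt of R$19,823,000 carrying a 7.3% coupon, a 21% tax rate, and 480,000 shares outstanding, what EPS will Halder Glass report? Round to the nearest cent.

R$2.08

Pre-tax income = R$2,709,000 − R$1,447,079.00 = R$1,261,921.00.
Net income = R$1,261,921.00 × (1 − 0.21) = R$996,917.59.
EPS = R$996,917.59 ÷ 480,000 = R$2.08.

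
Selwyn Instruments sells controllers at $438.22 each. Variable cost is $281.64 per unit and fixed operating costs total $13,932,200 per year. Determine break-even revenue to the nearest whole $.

$38,992,008

CM per unit = $438.22 − $281.64 = $156.58; CM ratio = $156.58 / $438.22 = 0.3573.
Break-even sales = FC ÷ CM ratio = $13,932,200 × $438.22 / $156.58 = $38,992,008.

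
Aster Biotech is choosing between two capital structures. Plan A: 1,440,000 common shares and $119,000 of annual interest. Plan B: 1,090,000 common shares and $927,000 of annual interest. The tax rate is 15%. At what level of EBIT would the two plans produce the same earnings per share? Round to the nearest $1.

$3,443,343

Set EPS_A = EPS_B: (EBIT − $119,000)(1 − 0.15) ÷ 1,440,000 = (EBIT − $927,000)(1 − 0.15) ÷ 1,090,000.
The (1 − t) factor cancels: (EBIT − 119,000) × 1,090,000 = (EBIT − 927,000) × 1,440,000.
EBIT × (1,440,000 − 1,090,000) = 927,000 × 1,440,000 − 119,000 × 1,090,000 = 1,205,170,000,000, so EBIT = 1,205,170,000,000 ÷ 350,000 = 3,443,342.86.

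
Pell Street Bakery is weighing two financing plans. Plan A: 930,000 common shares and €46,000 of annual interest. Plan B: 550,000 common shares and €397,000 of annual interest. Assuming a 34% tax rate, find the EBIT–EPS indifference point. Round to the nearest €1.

At indifference, (EBIT − 46,000)(1 − t)/930,000 = (EBIT − 397,000)(1 − t)/550,000.
Cancelling (1 − t) and cross-multiplying: 550,000·(EBIT − 46,000) = 930,000·(EBIT − 397,000).
EBIT × (930,000 − 550,000) = 397,000 × 930,000 − 46,000 × 550,000 = 343,910,000,000, so EBIT = 343,910,000,000 ÷ 380,000 = 905,026.32.

€905,026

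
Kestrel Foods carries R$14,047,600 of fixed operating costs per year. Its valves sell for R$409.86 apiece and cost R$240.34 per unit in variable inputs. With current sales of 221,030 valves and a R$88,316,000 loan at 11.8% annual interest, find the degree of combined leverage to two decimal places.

2.88

Total contribution margin = 221,030 × R$169.52 = R$37,469,005.60.
Subtracting fixed costs: EBIT = R$37,469,005.60 − R$14,047,600 = R$23,421,405.60. Interest = R$10,421,288.00, so EBIT − I = R$13,000,117.60.
DCL = contribution ÷ (EBIT − I) = R$37,469,005.60 ÷ R$13,000,117.60 = 2.8822.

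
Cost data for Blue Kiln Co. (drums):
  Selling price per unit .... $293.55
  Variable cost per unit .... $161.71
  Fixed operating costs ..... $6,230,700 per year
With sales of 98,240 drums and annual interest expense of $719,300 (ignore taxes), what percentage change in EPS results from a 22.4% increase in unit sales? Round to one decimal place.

+48.3%

Contribution at this volume is 98,240 × $131.84 = $12,951,961.60.
Subtracting fixed costs: EBIT = $12,951,961.60 − $6,230,700 = $6,721,261.60.
Interest = $719,300.00, so EBIT − I = $6,001,961.60.
DCL = total CM / (EBIT − I) = $12,951,961.60 / $6,001,961.60 = 2.1580.
%ΔEPS = DCL × %ΔSales = 2.1580 × +22.4% = +48.3%.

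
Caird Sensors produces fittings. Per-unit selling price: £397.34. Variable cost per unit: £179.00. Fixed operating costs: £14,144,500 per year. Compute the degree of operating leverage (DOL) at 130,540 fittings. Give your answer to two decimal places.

1.99

Total contribution margin = 130,540 × £218.34 = £28,502,103.60.
Subtracting fixed costs: EBIT = £28,502,103.60 − £14,144,500 = £14,357,603.60.
Degree of operating leverage = £28,502,103.60 / £14,357,603.60 = 1.9852.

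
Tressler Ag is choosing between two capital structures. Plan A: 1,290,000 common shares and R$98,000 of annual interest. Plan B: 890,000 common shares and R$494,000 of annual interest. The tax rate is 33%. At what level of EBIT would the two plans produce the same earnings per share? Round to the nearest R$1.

R$1,375,100

At indifference, (EBIT − 98,000)(1 − t)/1,290,000 = (EBIT − 494,000)(1 − t)/890,000.
Cancelling (1 − t) and cross-multiplying: 890,000·(EBIT − 98,000) = 1,290,000·(EBIT − 494,000).
Solving, EBIT = (494,000·1,290,000 − 98,000·890,000) / (1,290,000 − 890,000) = 550,040,000,000 / 400,000 = 1,375,100.00.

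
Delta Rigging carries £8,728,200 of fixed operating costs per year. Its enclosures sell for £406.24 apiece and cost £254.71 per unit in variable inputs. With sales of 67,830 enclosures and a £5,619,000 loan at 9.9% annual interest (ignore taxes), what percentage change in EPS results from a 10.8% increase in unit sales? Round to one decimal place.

At 67,830 units, contribution = 67,830 × £151.53 = £10,278,279.90.
Subtracting fixed costs: EBIT = £10,278,279.90 − £8,728,200 = £1,550,079.90.
Interest = £556,281.00, so EBIT − I = £993,798.90.
Degree of combined leverage = contribution ÷ (EBIT − I) = £10,278,279.90 ÷ £993,798.90 = 10.3424.
EPS therefore changes by 10.3424 × (+10.8%) = +111.7%.

+111.7%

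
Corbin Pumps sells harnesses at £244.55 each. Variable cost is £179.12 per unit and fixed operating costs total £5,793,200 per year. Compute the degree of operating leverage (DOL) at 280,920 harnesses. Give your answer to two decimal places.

1.46

At 280,920 units, contribution = 280,920 × £65.43 = £18,380,595.60.
Subtracting fixed costs: EBIT = £18,380,595.60 − £5,793,200 = £12,587,395.60.
So DOL = total CM / EBIT = £18,380,595.60 / £12,587,395.60 = 1.4602.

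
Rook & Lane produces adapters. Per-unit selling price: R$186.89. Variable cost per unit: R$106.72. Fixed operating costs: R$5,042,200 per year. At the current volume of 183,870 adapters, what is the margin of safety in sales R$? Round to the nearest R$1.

R$22,609,233

Contribution margin per unit = R$186.89 − R$106.72 = R$80.17. Break-even units = R$5,042,200 ÷ R$80.17 = 62,893.85; break-even revenue = 62,893.85 × R$186.89 = R$11,754,231.73.
Current sales = 183,870 × R$186.89 = R$34,363,464.30.
Margin of safety = R$34,363,464.30 − R$11,754,231.73 = R$22,609,233.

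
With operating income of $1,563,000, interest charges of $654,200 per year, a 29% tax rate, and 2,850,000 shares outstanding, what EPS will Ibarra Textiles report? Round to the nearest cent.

Pre-tax income = $1,563,000 − $654,200.00 = $908,800.00.
After tax at 29%: net income = $908,800.00 × 0.71 = $645,248.00.
EPS = $645,248.00 ÷ 2,850,000 = $0.23.

$0.23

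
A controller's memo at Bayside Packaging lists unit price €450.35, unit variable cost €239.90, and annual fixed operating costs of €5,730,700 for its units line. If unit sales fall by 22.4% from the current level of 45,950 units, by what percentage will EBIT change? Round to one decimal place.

Total contribution margin = 45,950 × €210.45 = €9,670,177.50.
EBIT = €9,670,177.50 − €5,730,700 = €3,939,477.50.
Degree of operating leverage = €9,670,177.50 / €3,939,477.50 = 2.4547.
Operating income changes by 2.4547 × -22.4% = -55.0%.

-55.0%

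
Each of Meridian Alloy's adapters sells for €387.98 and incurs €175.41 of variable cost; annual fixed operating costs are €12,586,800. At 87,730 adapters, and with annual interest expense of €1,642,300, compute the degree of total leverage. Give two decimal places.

4.22

At 87,730 units, contribution = 87,730 × €212.57 = €18,648,766.10.
EBIT = €18,648,766.10 − €12,586,800 = €6,061,966.10. Interest = €1,642,300.00, so EBIT − I = €4,419,666.10.
DCL = contribution ÷ (EBIT − I) = €18,648,766.10 ÷ €4,419,666.10 = 4.2195.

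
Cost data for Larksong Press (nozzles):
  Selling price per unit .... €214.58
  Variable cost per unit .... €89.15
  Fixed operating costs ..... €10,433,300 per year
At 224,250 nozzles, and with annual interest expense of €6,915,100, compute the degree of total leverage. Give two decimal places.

Contribution at this volume is 224,250 × €125.43 = €28,127,677.50.
EBIT = €28,127,677.50 − €10,433,300 = €17,694,377.50. Interest = €6,915,100.00, so EBIT − I = €10,779,277.50.
DCL = contribution ÷ (EBIT − I) = €28,127,677.50 ÷ €10,779,277.50 = 2.6094.

2.61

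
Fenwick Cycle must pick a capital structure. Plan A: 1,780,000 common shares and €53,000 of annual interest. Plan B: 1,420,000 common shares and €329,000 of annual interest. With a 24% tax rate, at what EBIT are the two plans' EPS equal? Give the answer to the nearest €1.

€1,417,667

At indifference, (EBIT − 53,000)(1 − t)/1,780,000 = (EBIT − 329,000)(1 − t)/1,420,000.
Cancelling (1 − t) and cross-multiplying: 1,420,000·(EBIT − 53,000) = 1,780,000·(EBIT − 329,000).
EBIT × (1,780,000 − 1,420,000) = 329,000 × 1,780,000 − 53,000 × 1,420,000 = 510,360,000,000, so EBIT = 510,360,000,000 ÷ 360,000 = 1,417,666.67.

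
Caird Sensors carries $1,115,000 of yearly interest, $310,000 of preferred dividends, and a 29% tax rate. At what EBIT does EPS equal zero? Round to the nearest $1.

Preferred dividends are paid after tax, so their pre-tax equivalent is $310,000 ÷ (1 − 0.29) = $436,619.72.
EPS = 0 when EBIT covers interest plus the pre-tax preferred burden: $1,115,000 + $436,619.72 = $1,551,619.72.

$1,551,620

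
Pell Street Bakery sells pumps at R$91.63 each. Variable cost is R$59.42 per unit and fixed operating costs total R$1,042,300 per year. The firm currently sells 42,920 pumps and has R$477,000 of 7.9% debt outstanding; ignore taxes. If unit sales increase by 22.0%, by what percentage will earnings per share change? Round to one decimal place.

At 42,920 units, contribution = 42,920 × R$32.21 = R$1,382,453.20.
EBIT = R$1,382,453.20 − R$1,042,300 = R$340,153.20.
Interest = R$37,683.00, so EBIT − I = R$302,470.20.
Degree of combined leverage = contribution ÷ (EBIT − I) = R$1,382,453.20 ÷ R$302,470.20 = 4.5705.
%ΔEPS = DCL × %ΔSales = 4.5705 × +22.0% = +100.6%.

+100.6%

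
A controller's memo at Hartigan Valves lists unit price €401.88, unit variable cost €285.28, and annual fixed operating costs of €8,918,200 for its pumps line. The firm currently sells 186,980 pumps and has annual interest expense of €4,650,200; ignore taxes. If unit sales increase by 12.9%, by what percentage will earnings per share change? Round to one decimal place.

+34.2%

At 186,980 units, contribution = 186,980 × €116.60 = €21,801,868.00.
EBIT = €21,801,868.00 − €8,918,200 = €12,883,668.00.
After interest of €4,650,200.00, pre-tax earnings = €8,233,468.00.
Degree of combined leverage = contribution ÷ (EBIT − I) = €21,801,868.00 ÷ €8,233,468.00 = 2.6480.
EPS therefore changes by 2.6480 × (+12.9%) = +34.2%.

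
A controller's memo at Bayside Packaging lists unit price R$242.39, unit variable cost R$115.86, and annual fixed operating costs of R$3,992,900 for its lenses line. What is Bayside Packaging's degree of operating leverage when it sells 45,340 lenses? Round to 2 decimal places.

3.29

Contribution at this volume is 45,340 × R$126.53 = R$5,736,870.20.
Subtracting fixed costs: EBIT = R$5,736,870.20 − R$3,992,900 = R$1,743,970.20.
So DOL = total CM / EBIT = R$5,736,870.20 / R$1,743,970.20 = 3.2895.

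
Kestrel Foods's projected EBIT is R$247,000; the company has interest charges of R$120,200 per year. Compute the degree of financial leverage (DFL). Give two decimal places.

1.95

Interest = R$120,200.00.
Degree of financial leverage = EBIT / (EBIT − interest) = R$247,000 / R$126,800.00 = 1.9479.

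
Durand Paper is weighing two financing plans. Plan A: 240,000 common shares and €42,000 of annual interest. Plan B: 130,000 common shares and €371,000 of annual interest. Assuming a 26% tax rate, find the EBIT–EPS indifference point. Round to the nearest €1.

€759,818

At indifference, (EBIT − 42,000)(1 − t)/240,000 = (EBIT − 371,000)(1 − t)/130,000.
The (1 − t) factor cancels: (EBIT − 42,000) × 130,000 = (EBIT − 371,000) × 240,000.
EBIT × (240,000 − 130,000) = 371,000 × 240,000 − 42,000 × 130,000 = 83,580,000,000, so EBIT = 83,580,000,000 ÷ 110,000 = 759,818.18.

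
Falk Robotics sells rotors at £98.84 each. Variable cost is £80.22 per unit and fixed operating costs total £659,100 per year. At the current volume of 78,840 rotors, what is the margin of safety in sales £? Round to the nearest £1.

£4,293,864

Contribution margin per unit = £98.84 − £80.22 = £18.62. Break-even units = £659,100 ÷ £18.62 = 35,397.42; break-even revenue = 35,397.42 × £98.84 = £3,498,681.20.
Actual sales revenue = 78,840 × £98.84 = £7,792,545.60.
Margin of safety = £7,792,545.60 − £3,498,681.20 = £4,293,864.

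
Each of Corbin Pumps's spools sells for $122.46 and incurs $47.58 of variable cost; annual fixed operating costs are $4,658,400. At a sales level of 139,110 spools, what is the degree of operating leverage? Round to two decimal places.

Contribution at this volume is 139,110 × $74.88 = $10,416,556.80.
Subtracting fixed costs: EBIT = $10,416,556.80 − $4,658,400 = $5,758,156.80.
So DOL = total CM / EBIT = $10,416,556.80 / $5,758,156.80 = 1.8090.

1.81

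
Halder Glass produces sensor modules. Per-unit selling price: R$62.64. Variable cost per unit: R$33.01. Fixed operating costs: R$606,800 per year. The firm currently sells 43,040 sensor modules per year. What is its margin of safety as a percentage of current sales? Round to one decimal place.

52.4%

Unit CM = price − variable cost = R$62.64 − R$33.01 = R$29.63. Break-even units = R$606,800 ÷ R$29.63 = 20,479.24; break-even revenue = 20,479.24 × R$62.64 = R$1,282,819.84.
Actual sales revenue = 43,040 × R$62.64 = R$2,696,025.60.
Margin of safety = (R$2,696,025.60 − R$1,282,819.84) ÷ R$2,696,025.60 = 52.4%.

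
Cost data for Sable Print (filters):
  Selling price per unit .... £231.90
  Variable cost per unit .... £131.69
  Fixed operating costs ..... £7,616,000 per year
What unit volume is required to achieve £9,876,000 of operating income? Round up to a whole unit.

Contribution margin per unit = £231.90 − £131.69 = £100.21.
Required volume = (fixed costs + target profit) ÷ CM = (£7,616,000 + £9,876,000) ÷ £100.21 = 174,553.44, so 174,554 filters.

174,554 filters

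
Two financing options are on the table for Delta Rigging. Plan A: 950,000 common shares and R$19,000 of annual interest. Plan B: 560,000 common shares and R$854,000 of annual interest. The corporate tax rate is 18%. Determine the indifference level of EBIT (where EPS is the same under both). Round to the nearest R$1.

R$2,052,974

At indifference, (EBIT − 19,000)(1 − t)/950,000 = (EBIT − 854,000)(1 − t)/560,000.
Cancelling (1 − t) and cross-multiplying: 560,000·(EBIT − 19,000) = 950,000·(EBIT − 854,000).
Solving, EBIT = (854,000·950,000 − 19,000·560,000) / (950,000 − 560,000) = 800,660,000,000 / 390,000 = 2,052,974.36.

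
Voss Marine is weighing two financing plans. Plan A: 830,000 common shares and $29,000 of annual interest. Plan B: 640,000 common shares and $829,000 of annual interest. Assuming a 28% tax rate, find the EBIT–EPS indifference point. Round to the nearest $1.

$3,523,737

At indifference, (EBIT − 29,000)(1 − t)/830,000 = (EBIT − 829,000)(1 − t)/640,000.
Cancelling (1 − t) and cross-multiplying: 640,000·(EBIT − 29,000) = 830,000·(EBIT − 829,000).
Solving, EBIT = (829,000·830,000 − 29,000·640,000) / (830,000 − 640,000) = 669,510,000,000 / 190,000 = 3,523,736.84.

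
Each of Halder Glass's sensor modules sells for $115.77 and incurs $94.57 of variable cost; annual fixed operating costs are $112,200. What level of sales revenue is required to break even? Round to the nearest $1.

Contribution margin per unit = $115.77 − $94.57 = $21.20, a CM ratio of $21.20 ÷ $115.77 = 0.1831.
Break-even sales = FC ÷ CM ratio = $112,200 × $115.77 / $21.20 = $612,707.

$612,707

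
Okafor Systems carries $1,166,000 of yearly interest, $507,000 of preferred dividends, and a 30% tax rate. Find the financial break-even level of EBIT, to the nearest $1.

$1,890,286

Preferred dividends are paid after tax, so their pre-tax equivalent is $507,000 ÷ (1 − 0.30) = $724,285.71.
EPS = 0 when EBIT covers interest plus the pre-tax preferred burden: $1,166,000 + $724,285.71 = $1,890,285.71.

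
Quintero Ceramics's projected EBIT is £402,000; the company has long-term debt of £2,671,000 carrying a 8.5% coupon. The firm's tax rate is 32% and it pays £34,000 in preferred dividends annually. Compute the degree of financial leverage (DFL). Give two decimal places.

Annual interest charges come to £227,035.00.
Pre-tax preferred-dividend burden = £34,000 ÷ (1 − 0.32) = £50,000.00.
DFL = EBIT ÷ [EBIT − I − D_p/(1−t)] = £402,000 ÷ [£402,000 − £227,035.00 − £50,000.00] = £402,000 ÷ £124,965.00 = 3.2169.

3.22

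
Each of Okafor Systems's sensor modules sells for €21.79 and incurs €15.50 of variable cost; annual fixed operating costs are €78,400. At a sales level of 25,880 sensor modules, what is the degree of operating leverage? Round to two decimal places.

1.93

Total contribution margin = 25,880 × €6.29 = €162,785.20.
Subtracting fixed costs: EBIT = €162,785.20 − €78,400 = €84,385.20.
Degree of operating leverage = €162,785.20 / €84,385.20 = 1.9291.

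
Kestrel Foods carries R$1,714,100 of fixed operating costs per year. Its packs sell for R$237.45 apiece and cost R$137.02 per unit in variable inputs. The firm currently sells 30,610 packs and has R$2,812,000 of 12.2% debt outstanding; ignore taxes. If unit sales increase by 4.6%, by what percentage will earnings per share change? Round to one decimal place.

At 30,610 units, contribution = 30,610 × R$100.43 = R$3,074,162.30.
Subtracting fixed costs: EBIT = R$3,074,162.30 − R$1,714,100 = R$1,360,062.30.
Interest = R$343,064.00, so EBIT − I = R$1,016,998.30.
Degree of combined leverage = contribution ÷ (EBIT − I) = R$3,074,162.30 ÷ R$1,016,998.30 = 3.0228.
EPS therefore changes by 3.0228 × (+4.6%) = +13.9%.

+13.9%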